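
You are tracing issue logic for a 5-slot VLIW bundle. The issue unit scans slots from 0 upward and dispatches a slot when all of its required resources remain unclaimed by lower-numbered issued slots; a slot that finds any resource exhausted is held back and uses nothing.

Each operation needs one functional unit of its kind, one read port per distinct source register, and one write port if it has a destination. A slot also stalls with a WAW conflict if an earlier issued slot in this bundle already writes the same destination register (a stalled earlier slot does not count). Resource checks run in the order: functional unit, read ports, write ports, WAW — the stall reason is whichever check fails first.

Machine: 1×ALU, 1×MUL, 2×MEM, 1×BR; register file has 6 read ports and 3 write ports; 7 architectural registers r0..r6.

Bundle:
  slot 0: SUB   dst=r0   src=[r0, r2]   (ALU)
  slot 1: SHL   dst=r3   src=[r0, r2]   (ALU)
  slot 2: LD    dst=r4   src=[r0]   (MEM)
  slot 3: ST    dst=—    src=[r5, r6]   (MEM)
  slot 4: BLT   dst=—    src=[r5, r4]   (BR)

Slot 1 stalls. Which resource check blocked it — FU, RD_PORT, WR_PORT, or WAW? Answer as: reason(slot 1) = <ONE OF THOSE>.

#0 ALU src=r0,r2 dispatched  <A:0 Mu:1 Ld:2 B:1 rd:4 wr:2>
#1 ALU src=r0,r2 held:FU  <A:0 Mu:1 Ld:2 B:1 rd:4 wr:2>
#2 MEM src=r0 dispatched  <A:0 Mu:1 Ld:1 B:1 rd:3 wr:1>
#3 MEM src=r5,r6 dispatched  <A:0 Mu:1 Ld:0 B:1 rd:1 wr:1>
#4 BR src=r5,r4 held:RD_PORT  <A:0 Mu:1 Ld:0 B:1 rd:1 wr:1>

reason(slot 1) = FU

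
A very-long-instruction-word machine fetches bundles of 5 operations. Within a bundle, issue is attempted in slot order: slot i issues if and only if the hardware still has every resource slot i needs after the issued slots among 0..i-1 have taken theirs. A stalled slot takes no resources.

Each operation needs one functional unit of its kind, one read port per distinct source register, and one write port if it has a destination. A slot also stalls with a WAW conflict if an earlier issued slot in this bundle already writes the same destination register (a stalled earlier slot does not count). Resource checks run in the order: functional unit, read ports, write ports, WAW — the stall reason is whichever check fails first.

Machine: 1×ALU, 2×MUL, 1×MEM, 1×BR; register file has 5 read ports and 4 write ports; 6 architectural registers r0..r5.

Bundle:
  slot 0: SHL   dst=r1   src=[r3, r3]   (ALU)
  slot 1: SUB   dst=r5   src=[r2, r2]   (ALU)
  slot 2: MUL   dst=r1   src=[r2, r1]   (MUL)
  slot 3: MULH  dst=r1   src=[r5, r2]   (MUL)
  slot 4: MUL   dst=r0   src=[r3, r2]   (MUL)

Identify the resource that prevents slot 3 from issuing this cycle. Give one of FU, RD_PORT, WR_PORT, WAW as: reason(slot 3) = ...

#0 ALU src=r3,r3 dispatched  <A:0 Mu:2 Ld:1 B:1 rd:4 wr:3>
#1 ALU src=r2,r2 held:FU  <A:0 Mu:2 Ld:1 B:1 rd:4 wr:3>
#2 MUL src=r2,r1 held:WAW  <A:0 Mu:2 Ld:1 B:1 rd:4 wr:3>
#3 MUL src=r5,r2 held:WAW  <A:0 Mu:2 Ld:1 B:1 rd:4 wr:3>
#4 MUL src=r3,r2 dispatched  <A:0 Mu:1 Ld:1 B:1 rd:2 wr:2>

reason(slot 3) = WAW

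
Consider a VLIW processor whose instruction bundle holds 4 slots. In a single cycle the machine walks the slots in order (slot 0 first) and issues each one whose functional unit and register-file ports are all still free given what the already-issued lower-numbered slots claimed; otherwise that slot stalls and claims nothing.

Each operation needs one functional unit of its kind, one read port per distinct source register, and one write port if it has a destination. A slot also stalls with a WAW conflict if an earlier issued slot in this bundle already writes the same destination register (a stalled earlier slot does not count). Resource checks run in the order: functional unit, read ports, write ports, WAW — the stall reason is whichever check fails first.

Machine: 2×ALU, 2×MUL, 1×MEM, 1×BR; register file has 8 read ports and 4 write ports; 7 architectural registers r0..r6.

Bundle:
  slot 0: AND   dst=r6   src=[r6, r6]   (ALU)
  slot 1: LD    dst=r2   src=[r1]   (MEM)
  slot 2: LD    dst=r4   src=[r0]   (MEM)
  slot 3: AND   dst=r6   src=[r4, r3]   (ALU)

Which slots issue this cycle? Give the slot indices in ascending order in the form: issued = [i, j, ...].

issued = [0, 1]

#0 ALU src=r6,r6 dispatched  <A:1 Mu:2 Ld:1 B:1 rd:7 wr:3>
#1 MEM src=r1 dispatched  <A:1 Mu:2 Ld:0 B:1 rd:6 wr:2>
#2 MEM src=r0 held:FU  <A:1 Mu:2 Ld:0 B:1 rd:6 wr:2>
#3 ALU src=r4,r3 held:WAW  <A:1 Mu:2 Ld:0 B:1 rd:6 wr:2>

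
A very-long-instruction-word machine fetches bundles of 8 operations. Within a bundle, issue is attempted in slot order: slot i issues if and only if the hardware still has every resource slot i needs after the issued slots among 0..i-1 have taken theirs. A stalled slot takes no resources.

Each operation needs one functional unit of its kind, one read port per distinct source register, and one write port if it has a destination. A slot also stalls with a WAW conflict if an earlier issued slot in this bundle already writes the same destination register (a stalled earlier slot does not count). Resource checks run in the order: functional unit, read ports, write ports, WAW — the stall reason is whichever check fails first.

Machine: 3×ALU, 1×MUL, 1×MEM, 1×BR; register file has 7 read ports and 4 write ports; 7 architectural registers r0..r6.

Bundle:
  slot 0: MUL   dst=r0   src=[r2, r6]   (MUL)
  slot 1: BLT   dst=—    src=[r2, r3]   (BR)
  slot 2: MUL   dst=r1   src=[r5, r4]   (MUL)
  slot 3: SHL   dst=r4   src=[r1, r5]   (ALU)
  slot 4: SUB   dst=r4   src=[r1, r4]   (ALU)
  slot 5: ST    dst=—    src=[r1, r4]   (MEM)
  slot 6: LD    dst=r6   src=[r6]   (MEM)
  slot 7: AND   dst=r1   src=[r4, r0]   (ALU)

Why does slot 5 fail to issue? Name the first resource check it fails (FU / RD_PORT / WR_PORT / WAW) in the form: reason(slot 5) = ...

[0] MUL needs rd=2 wr=1: ok; after: ALU=3 MUL=0 MEM=1 BR=1, R=5, W=3
[1] BR needs rd=2 wr=0: ok; after: ALU=3 MUL=0 MEM=1 BR=0, R=3, W=3
[2] MUL needs rd=2 wr=1: FU; after: ALU=3 MUL=0 MEM=1 BR=0, R=3, W=3
[3] ALU needs rd=2 wr=1: ok; after: ALU=2 MUL=0 MEM=1 BR=0, R=1, W=2
[4] ALU needs rd=2 wr=1: RD_PORT; after: ALU=2 MUL=0 MEM=1 BR=0, R=1, W=2
[5] MEM needs rd=2 wr=0: RD_PORT; after: ALU=2 MUL=0 MEM=1 BR=0, R=1, W=2
[6] MEM needs rd=1 wr=1: ok; after: ALU=2 MUL=0 MEM=0 BR=0, R=0, W=1
[7] ALU needs rd=2 wr=1: RD_PORT; after: ALU=2 MUL=0 MEM=0 BR=0, R=0, W=1

reason(slot 5) = RD_PORT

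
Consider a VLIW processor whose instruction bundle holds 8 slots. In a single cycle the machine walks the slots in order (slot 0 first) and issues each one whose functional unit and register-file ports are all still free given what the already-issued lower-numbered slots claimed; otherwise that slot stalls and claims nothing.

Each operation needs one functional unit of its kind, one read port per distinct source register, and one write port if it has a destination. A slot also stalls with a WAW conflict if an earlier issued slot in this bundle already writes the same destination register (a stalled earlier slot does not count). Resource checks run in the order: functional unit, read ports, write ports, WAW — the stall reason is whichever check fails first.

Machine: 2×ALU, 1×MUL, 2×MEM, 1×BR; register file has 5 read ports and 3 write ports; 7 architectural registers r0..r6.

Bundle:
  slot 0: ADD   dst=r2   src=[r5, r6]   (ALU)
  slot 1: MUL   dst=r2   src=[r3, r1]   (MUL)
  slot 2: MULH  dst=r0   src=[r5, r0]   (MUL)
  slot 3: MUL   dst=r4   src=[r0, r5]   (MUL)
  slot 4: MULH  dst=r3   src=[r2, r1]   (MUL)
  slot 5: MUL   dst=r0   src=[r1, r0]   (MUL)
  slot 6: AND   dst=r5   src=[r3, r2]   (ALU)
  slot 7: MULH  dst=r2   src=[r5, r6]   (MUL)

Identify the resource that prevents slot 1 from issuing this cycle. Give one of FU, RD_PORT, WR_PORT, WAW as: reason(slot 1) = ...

reason(slot 1) = WAW

[0] ALU needs rd=2 wr=1: ok; after: ALU=1 MUL=1 MEM=2 BR=1, R=3, W=2
[1] MUL needs rd=2 wr=1: WAW; after: ALU=1 MUL=1 MEM=2 BR=1, R=3, W=2
[2] MUL needs rd=2 wr=1: ok; after: ALU=1 MUL=0 MEM=2 BR=1, R=1, W=1
[3] MUL needs rd=2 wr=1: FU; after: ALU=1 MUL=0 MEM=2 BR=1, R=1, W=1
[4] MUL needs rd=2 wr=1: FU; after: ALU=1 MUL=0 MEM=2 BR=1, R=1, W=1
[5] MUL needs rd=2 wr=1: FU; after: ALU=1 MUL=0 MEM=2 BR=1, R=1, W=1
[6] ALU needs rd=2 wr=1: RD_PORT; after: ALU=1 MUL=0 MEM=2 BR=1, R=1, W=1
[7] MUL needs rd=2 wr=1: FU; after: ALU=1 MUL=0 MEM=2 BR=1, R=1, W=1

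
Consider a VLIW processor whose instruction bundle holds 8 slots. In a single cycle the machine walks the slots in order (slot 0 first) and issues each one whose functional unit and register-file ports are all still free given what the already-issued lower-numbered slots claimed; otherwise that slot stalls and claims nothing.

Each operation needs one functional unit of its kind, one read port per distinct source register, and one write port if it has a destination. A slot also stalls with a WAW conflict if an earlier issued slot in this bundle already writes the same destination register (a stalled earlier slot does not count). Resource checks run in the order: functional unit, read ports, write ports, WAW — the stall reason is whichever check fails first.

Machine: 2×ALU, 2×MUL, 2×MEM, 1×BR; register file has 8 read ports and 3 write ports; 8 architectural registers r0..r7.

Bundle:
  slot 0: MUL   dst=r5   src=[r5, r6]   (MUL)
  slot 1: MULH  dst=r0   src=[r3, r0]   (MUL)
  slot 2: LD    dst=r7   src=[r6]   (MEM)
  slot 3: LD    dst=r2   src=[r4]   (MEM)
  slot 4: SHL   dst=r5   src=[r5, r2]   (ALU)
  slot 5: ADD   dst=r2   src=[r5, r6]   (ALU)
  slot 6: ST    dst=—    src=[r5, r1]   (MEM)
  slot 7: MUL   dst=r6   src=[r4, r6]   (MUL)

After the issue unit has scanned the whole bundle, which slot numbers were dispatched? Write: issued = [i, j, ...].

  0. MUL→r5 ⇒ go  {2A/1Mu/2Ld/1B | 6r 2w}
  1. MUL→r0 ⇒ go  {2A/0Mu/2Ld/1B | 4r 1w}
  2. MEM→r7 ⇒ go  {2A/0Mu/1Ld/1B | 3r 0w}
  3. MEM→r2 ⇒ no(WR_PORT)  {2A/0Mu/1Ld/1B | 3r 0w}
  4. ALU→r5 ⇒ no(WR_PORT)  {2A/0Mu/1Ld/1B | 3r 0w}
  5. ALU→r2 ⇒ no(WR_PORT)  {2A/0Mu/1Ld/1B | 3r 0w}
  6. MEM ⇒ go  {2A/0Mu/0Ld/1B | 1r 0w}
  7. MUL→r6 ⇒ no(FU)  {2A/0Mu/0Ld/1B | 1r 0w}

issued = [0, 1, 2, 6]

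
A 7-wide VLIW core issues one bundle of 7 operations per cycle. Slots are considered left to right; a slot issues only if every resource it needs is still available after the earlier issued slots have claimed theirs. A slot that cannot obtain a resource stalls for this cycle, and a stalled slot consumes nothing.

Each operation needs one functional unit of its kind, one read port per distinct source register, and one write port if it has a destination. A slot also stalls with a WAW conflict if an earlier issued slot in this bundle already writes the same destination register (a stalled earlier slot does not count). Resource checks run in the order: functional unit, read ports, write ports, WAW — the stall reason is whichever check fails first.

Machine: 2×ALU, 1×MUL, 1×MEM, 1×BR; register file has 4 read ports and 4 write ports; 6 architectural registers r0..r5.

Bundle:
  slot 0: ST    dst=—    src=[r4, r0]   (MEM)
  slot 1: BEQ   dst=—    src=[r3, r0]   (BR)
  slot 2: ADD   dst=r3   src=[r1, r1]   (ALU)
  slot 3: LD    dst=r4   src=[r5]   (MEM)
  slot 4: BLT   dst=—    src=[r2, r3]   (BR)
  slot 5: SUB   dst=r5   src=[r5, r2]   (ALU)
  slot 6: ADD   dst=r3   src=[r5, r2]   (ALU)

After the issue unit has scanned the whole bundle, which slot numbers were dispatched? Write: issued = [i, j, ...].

[0] MEM needs rd=2 wr=0: ok; after: ALU=2 MUL=1 MEM=0 BR=1, R=2, W=4
[1] BR needs rd=2 wr=0: ok; after: ALU=2 MUL=1 MEM=0 BR=0, R=0, W=4
[2] ALU needs rd=1 wr=1: RD_PORT; after: ALU=2 MUL=1 MEM=0 BR=0, R=0, W=4
[3] MEM needs rd=1 wr=1: FU; after: ALU=2 MUL=1 MEM=0 BR=0, R=0, W=4
[4] BR needs rd=2 wr=0: FU; after: ALU=2 MUL=1 MEM=0 BR=0, R=0, W=4
[5] ALU needs rd=2 wr=1: RD_PORT; after: ALU=2 MUL=1 MEM=0 BR=0, R=0, W=4
[6] ALU needs rd=2 wr=1: RD_PORT; after: ALU=2 MUL=1 MEM=0 BR=0, R=0, W=4

issued = [0, 1]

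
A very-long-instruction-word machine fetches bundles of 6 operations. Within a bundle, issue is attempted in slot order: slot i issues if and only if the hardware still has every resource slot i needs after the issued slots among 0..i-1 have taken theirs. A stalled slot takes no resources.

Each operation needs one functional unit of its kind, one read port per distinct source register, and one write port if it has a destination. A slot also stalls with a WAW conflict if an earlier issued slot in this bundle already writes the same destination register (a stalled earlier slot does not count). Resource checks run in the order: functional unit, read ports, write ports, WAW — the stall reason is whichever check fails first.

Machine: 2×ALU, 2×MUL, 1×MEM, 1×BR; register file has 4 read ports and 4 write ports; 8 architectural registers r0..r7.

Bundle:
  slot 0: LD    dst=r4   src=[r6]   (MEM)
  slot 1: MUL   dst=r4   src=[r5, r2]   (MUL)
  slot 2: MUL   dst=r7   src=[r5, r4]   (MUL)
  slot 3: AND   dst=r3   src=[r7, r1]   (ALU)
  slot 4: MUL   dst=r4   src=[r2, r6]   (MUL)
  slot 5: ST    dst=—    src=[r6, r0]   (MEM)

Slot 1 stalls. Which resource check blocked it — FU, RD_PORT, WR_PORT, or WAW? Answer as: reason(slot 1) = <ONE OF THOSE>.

reason(slot 1) = WAW

[0] MEM needs rd=1 wr=1: ok; after: ALU=2 MUL=2 MEM=0 BR=1, R=3, W=3
[1] MUL needs rd=2 wr=1: WAW; after: ALU=2 MUL=2 MEM=0 BR=1, R=3, W=3
[2] MUL needs rd=2 wr=1: ok; after: ALU=2 MUL=1 MEM=0 BR=1, R=1, W=2
[3] ALU needs rd=2 wr=1: RD_PORT; after: ALU=2 MUL=1 MEM=0 BR=1, R=1, W=2
[4] MUL needs rd=2 wr=1: RD_PORT; after: ALU=2 MUL=1 MEM=0 BR=1, R=1, W=2
[5] MEM needs rd=2 wr=0: FU; after: ALU=2 MUL=1 MEM=0 BR=1, R=1, W=2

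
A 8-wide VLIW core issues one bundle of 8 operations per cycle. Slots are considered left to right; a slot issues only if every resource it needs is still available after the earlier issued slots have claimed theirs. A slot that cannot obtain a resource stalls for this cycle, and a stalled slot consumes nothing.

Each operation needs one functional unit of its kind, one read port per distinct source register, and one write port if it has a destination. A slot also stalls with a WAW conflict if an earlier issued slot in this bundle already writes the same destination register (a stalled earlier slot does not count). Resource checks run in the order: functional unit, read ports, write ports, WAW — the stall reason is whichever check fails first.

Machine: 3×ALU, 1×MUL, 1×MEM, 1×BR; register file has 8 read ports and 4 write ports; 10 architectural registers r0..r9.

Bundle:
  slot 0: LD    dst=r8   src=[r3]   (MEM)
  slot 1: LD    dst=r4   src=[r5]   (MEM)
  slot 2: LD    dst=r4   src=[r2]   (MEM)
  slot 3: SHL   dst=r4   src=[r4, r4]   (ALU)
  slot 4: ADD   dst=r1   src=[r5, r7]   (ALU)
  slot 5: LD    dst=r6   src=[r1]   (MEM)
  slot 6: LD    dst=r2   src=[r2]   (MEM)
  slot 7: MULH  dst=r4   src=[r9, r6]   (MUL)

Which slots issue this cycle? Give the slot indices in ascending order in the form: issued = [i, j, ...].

issued = [0, 3, 4]

(0) want 1×MEM +1rd +1wr — yes → AL3|MU1|ME0|BR1|rd7|wr3
(1) want 1×MEM +1rd +1wr — FU → AL3|MU1|ME0|BR1|rd7|wr3
(2) want 1×MEM +1rd +1wr — FU → AL3|MU1|ME0|BR1|rd7|wr3
(3) want 1×ALU +1rd +1wr — yes → AL2|MU1|ME0|BR1|rd6|wr2
(4) want 1×ALU +2rd +1wr — yes → AL1|MU1|ME0|BR1|rd4|wr1
(5) want 1×MEM +1rd +1wr — FU → AL1|MU1|ME0|BR1|rd4|wr1
(6) want 1×MEM +1rd +1wr — FU → AL1|MU1|ME0|BR1|rd4|wr1
(7) want 1×MUL +2rd +1wr — WAW → AL1|MU1|ME0|BR1|rd4|wr1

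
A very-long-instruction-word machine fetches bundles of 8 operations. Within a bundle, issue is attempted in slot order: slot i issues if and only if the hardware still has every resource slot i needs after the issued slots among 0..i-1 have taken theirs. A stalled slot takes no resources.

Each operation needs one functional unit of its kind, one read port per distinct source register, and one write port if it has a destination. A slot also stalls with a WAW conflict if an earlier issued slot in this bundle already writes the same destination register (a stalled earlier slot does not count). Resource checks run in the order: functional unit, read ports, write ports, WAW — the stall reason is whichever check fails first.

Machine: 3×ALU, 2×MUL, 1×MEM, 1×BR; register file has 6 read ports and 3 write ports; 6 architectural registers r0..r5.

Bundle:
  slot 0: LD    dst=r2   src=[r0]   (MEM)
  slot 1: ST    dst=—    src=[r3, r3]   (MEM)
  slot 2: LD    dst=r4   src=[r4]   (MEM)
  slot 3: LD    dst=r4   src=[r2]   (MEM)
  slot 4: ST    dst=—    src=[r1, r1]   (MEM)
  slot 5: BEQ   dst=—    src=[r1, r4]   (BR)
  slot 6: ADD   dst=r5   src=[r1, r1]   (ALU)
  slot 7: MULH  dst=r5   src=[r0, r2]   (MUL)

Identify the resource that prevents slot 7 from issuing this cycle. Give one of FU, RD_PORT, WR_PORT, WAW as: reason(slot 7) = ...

  0. MEM→r2 ⇒ go  {3A/2Mu/0Ld/1B | 5r 2w}
  1. MEM ⇒ no(FU)  {3A/2Mu/0Ld/1B | 5r 2w}
  2. MEM→r4 ⇒ no(FU)  {3A/2Mu/0Ld/1B | 5r 2w}
  3. MEM→r4 ⇒ no(FU)  {3A/2Mu/0Ld/1B | 5r 2w}
  4. MEM ⇒ no(FU)  {3A/2Mu/0Ld/1B | 5r 2w}
  5. BR ⇒ go  {3A/2Mu/0Ld/0B | 3r 2w}
  6. ALU→r5 ⇒ go  {2A/2Mu/0Ld/0B | 2r 1w}
  7. MUL→r5 ⇒ no(WAW)  {2A/2Mu/0Ld/0B | 2r 1w}

reason(slot 7) = WAW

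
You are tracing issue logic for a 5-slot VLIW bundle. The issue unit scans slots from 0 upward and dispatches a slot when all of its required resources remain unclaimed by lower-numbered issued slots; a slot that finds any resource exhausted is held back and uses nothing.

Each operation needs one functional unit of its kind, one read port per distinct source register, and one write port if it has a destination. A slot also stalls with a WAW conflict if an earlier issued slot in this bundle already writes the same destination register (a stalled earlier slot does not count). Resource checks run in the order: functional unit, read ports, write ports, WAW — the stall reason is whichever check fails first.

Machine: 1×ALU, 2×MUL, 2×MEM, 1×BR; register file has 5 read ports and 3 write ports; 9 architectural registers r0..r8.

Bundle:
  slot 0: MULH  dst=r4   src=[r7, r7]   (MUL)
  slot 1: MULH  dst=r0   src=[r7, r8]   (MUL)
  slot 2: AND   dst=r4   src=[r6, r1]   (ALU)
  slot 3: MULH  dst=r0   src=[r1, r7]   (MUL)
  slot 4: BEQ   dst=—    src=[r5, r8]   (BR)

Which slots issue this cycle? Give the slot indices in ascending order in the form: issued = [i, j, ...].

  0. MUL→r4 ⇒ go  {1A/1Mu/2Ld/1B | 4r 2w}
  1. MUL→r0 ⇒ go  {1A/0Mu/2Ld/1B | 2r 1w}
  2. ALU→r4 ⇒ no(WAW)  {1A/0Mu/2Ld/1B | 2r 1w}
  3. MUL→r0 ⇒ no(FU)  {1A/0Mu/2Ld/1B | 2r 1w}
  4. BR ⇒ go  {1A/0Mu/2Ld/0B | 0r 1w}

issued = [0, 1, 4]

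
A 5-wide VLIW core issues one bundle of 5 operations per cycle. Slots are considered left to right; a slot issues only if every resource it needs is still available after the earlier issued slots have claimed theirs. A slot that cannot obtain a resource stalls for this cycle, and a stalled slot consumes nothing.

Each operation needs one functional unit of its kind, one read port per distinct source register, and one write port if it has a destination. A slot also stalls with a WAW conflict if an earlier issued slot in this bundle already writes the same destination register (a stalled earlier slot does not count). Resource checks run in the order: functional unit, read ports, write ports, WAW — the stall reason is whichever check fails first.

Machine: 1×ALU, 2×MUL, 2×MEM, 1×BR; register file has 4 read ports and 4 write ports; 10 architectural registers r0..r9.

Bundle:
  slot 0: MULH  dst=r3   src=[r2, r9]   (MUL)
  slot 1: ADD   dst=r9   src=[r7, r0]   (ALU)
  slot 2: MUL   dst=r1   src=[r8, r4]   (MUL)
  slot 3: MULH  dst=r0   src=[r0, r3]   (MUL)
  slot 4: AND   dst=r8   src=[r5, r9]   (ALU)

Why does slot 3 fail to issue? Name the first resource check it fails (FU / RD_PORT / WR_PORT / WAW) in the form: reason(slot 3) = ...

reason(slot 3) = RD_PORT

slot 0 (MUL): ISSUE — free A1,Mu1,Ld2,B1 rp2 wp3
slot 1 (ALU): ISSUE — free A0,Mu1,Ld2,B1 rp0 wp2
slot 2 (MUL): stall RD_PORT — free A0,Mu1,Ld2,B1 rp0 wp2
slot 3 (MUL): stall RD_PORT — free A0,Mu1,Ld2,B1 rp0 wp2
slot 4 (ALU): stall FU — free A0,Mu1,Ld2,B1 rp0 wp2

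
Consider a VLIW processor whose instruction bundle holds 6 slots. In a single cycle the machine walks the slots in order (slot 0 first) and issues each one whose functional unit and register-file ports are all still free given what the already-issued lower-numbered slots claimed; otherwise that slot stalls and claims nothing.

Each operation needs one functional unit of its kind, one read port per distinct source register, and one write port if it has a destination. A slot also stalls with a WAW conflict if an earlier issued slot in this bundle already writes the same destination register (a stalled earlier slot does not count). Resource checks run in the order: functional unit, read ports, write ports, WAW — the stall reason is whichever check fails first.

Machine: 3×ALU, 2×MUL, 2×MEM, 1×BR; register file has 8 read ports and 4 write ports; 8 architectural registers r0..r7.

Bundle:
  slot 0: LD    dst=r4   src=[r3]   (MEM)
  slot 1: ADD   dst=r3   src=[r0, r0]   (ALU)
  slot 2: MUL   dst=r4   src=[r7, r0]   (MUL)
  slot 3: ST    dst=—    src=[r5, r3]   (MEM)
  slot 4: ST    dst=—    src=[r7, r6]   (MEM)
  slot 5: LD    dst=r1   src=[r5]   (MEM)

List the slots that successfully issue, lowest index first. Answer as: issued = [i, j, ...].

issued = [0, 1, 3]

slot 0 (MEM): ISSUE — free A3,Mu2,Ld1,B1 rp7 wp3
slot 1 (ALU): ISSUE — free A2,Mu2,Ld1,B1 rp6 wp2
slot 2 (MUL): stall WAW — free A2,Mu2,Ld1,B1 rp6 wp2
slot 3 (MEM): ISSUE — free A2,Mu2,Ld0,B1 rp4 wp2
slot 4 (MEM): stall FU — free A2,Mu2,Ld0,B1 rp4 wp2
slot 5 (MEM): stall FU — free A2,Mu2,Ld0,B1 rp4 wp2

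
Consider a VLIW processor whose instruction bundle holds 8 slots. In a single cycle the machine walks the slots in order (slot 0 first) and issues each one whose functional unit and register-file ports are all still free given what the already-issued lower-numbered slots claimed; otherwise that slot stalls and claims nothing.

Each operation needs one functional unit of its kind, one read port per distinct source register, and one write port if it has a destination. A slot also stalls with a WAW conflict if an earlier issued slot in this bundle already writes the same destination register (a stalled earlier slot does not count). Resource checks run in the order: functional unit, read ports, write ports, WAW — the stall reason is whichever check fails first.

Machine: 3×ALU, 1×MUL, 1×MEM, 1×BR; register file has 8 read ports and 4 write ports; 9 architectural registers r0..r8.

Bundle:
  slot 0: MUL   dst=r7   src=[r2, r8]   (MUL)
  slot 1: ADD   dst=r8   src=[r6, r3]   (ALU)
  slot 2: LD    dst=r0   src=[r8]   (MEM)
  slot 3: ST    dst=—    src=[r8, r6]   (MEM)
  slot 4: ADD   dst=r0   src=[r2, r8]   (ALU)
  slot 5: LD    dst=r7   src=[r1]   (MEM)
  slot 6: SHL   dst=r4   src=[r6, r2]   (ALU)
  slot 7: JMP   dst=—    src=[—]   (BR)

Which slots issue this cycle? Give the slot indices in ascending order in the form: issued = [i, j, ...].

(0) want 1×MUL +2rd +1wr — yes → AL3|MU0|ME1|BR1|rd6|wr3
(1) want 1×ALU +2rd +1wr — yes → AL2|MU0|ME1|BR1|rd4|wr2
(2) want 1×MEM +1rd +1wr — yes → AL2|MU0|ME0|BR1|rd3|wr1
(3) want 1×MEM +2rd +0wr — FU → AL2|MU0|ME0|BR1|rd3|wr1
(4) want 1×ALU +2rd +1wr — WAW → AL2|MU0|ME0|BR1|rd3|wr1
(5) want 1×MEM +1rd +1wr — FU → AL2|MU0|ME0|BR1|rd3|wr1
(6) want 1×ALU +2rd +1wr — yes → AL1|MU0|ME0|BR1|rd1|wr0
(7) want 1×BR +0rd +0wr — yes → AL1|MU0|ME0|BR0|rd1|wr0

issued = [0, 1, 2, 6, 7]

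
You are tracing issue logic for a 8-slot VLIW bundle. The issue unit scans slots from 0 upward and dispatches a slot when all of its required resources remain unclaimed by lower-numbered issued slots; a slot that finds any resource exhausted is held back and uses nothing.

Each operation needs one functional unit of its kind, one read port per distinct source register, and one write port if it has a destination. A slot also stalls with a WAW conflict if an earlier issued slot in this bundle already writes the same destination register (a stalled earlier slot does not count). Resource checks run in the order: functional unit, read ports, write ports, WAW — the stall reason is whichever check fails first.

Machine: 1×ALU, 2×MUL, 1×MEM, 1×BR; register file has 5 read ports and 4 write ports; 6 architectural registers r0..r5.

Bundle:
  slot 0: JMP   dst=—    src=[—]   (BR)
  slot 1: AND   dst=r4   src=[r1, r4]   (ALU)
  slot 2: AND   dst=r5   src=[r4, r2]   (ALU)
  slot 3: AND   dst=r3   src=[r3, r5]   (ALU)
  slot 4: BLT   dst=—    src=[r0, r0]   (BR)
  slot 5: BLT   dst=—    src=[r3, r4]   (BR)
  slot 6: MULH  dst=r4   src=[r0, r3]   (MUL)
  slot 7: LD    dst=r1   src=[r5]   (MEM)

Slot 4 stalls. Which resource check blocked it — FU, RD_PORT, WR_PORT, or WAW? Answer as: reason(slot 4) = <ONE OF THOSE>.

[0] BR needs rd=0 wr=0: ok; after: ALU=1 MUL=2 MEM=1 BR=0, R=5, W=4
[1] ALU needs rd=2 wr=1: ok; after: ALU=0 MUL=2 MEM=1 BR=0, R=3, W=3
[2] ALU needs rd=2 wr=1: FU; after: ALU=0 MUL=2 MEM=1 BR=0, R=3, W=3
[3] ALU needs rd=2 wr=1: FU; after: ALU=0 MUL=2 MEM=1 BR=0, R=3, W=3
[4] BR needs rd=1 wr=0: FU; after: ALU=0 MUL=2 MEM=1 BR=0, R=3, W=3
[5] BR needs rd=2 wr=0: FU; after: ALU=0 MUL=2 MEM=1 BR=0, R=3, W=3
[6] MUL needs rd=2 wr=1: WAW; after: ALU=0 MUL=2 MEM=1 BR=0, R=3, W=3
[7] MEM needs rd=1 wr=1: ok; after: ALU=0 MUL=2 MEM=0 BR=0, R=2, W=2

reason(slot 4) = FU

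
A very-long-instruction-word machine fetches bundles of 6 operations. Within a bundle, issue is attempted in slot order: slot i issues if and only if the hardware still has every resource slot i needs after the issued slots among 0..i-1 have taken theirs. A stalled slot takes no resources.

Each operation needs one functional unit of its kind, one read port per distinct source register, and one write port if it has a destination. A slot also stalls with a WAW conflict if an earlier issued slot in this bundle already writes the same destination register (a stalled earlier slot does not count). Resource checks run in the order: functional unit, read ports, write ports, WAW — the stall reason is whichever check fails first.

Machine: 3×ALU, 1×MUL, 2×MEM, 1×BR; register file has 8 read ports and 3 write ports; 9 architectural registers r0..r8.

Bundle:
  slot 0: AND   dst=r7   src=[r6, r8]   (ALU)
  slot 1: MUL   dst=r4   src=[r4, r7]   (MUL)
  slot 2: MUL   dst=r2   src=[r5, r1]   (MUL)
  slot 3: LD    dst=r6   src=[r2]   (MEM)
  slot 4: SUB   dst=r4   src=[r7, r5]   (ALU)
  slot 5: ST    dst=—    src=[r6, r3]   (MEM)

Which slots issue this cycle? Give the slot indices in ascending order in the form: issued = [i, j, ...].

issued = [0, 1, 3, 5]

[0] ALU needs rd=2 wr=1: ok; after: ALU=2 MUL=1 MEM=2 BR=1, R=6, W=2
[1] MUL needs rd=2 wr=1: ok; after: ALU=2 MUL=0 MEM=2 BR=1, R=4, W=1
[2] MUL needs rd=2 wr=1: FU; after: ALU=2 MUL=0 MEM=2 BR=1, R=4, W=1
[3] MEM needs rd=1 wr=1: ok; after: ALU=2 MUL=0 MEM=1 BR=1, R=3, W=0
[4] ALU needs rd=2 wr=1: WR_PORT; after: ALU=2 MUL=0 MEM=1 BR=1, R=3, W=0
[5] MEM needs rd=2 wr=0: ok; after: ALU=2 MUL=0 MEM=0 BR=1, R=1, W=0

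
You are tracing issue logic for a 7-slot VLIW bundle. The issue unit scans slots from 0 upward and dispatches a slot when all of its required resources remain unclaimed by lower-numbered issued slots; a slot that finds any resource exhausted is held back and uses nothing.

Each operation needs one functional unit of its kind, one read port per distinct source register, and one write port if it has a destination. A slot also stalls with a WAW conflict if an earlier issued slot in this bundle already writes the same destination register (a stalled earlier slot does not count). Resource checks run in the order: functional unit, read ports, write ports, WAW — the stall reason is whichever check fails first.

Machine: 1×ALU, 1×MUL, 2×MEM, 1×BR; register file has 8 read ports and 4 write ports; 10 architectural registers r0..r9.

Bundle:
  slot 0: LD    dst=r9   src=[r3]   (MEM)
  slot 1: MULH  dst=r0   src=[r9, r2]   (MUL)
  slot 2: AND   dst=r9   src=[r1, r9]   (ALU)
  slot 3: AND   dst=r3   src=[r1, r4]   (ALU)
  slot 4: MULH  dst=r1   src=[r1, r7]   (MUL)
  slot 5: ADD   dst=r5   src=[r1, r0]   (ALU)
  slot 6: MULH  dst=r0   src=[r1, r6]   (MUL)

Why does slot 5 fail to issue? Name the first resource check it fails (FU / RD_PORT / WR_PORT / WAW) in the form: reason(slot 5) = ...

reason(slot 5) = FU

slot 0 (MEM): ISSUE — free A1,Mu1,Ld1,B1 rp7 wp3
slot 1 (MUL): ISSUE — free A1,Mu0,Ld1,B1 rp5 wp2
slot 2 (ALU): stall WAW — free A1,Mu0,Ld1,B1 rp5 wp2
slot 3 (ALU): ISSUE — free A0,Mu0,Ld1,B1 rp3 wp1
slot 4 (MUL): stall FU — free A0,Mu0,Ld1,B1 rp3 wp1
slot 5 (ALU): stall FU — free A0,Mu0,Ld1,B1 rp3 wp1
slot 6 (MUL): stall FU — free A0,Mu0,Ld1,B1 rp3 wp1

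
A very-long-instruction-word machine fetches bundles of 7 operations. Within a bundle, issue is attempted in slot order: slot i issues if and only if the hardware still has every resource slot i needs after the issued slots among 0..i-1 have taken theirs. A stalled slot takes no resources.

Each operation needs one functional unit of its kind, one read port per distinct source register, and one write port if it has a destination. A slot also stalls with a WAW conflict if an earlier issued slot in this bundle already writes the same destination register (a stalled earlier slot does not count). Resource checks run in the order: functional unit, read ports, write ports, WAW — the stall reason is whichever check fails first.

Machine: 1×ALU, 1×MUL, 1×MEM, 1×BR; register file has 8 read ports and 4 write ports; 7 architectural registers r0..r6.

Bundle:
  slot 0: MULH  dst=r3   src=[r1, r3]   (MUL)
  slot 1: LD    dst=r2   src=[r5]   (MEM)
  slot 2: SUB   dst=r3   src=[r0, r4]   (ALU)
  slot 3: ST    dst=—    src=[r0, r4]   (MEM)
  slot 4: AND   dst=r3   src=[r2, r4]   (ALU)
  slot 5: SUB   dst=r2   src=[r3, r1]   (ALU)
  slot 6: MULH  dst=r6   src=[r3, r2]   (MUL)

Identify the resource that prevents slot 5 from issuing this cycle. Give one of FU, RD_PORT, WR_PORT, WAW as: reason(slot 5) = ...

[0] MUL needs rd=2 wr=1: ok; after: ALU=1 MUL=0 MEM=1 BR=1, R=6, W=3
[1] MEM needs rd=1 wr=1: ok; after: ALU=1 MUL=0 MEM=0 BR=1, R=5, W=2
[2] ALU needs rd=2 wr=1: WAW; after: ALU=1 MUL=0 MEM=0 BR=1, R=5, W=2
[3] MEM needs rd=2 wr=0: FU; after: ALU=1 MUL=0 MEM=0 BR=1, R=5, W=2
[4] ALU needs rd=2 wr=1: WAW; after: ALU=1 MUL=0 MEM=0 BR=1, R=5, W=2
[5] ALU needs rd=2 wr=1: WAW; after: ALU=1 MUL=0 MEM=0 BR=1, R=5, W=2
[6] MUL needs rd=2 wr=1: FU; after: ALU=1 MUL=0 MEM=0 BR=1, R=5, W=2

reason(slot 5) = WAW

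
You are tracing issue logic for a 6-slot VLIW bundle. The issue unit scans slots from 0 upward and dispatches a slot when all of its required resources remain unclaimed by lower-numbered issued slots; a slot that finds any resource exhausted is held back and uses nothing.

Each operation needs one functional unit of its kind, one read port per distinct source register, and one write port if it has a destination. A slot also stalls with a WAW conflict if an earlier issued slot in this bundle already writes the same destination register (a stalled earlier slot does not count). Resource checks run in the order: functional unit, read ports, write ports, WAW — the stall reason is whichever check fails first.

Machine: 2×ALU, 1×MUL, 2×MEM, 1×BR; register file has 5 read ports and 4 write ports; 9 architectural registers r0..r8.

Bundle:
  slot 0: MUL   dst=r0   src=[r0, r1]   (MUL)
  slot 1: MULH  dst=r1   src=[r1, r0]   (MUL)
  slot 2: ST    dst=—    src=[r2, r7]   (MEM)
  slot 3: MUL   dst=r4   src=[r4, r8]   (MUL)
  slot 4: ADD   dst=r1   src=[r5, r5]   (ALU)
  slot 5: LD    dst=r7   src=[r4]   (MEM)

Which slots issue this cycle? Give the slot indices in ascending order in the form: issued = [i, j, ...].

issued = [0, 2, 4]

(0) want 1×MUL +2rd +1wr — yes → AL2|MU0|ME2|BR1|rd3|wr3
(1) want 1×MUL +2rd +1wr — FU → AL2|MU0|ME2|BR1|rd3|wr3
(2) want 1×MEM +2rd +0wr — yes → AL2|MU0|ME1|BR1|rd1|wr3
(3) want 1×MUL +2rd +1wr — FU → AL2|MU0|ME1|BR1|rd1|wr3
(4) want 1×ALU +1rd +1wr — yes → AL1|MU0|ME1|BR1|rd0|wr2
(5) want 1×MEM +1rd +1wr — RD_PORT → AL1|MU0|ME1|BR1|rd0|wr2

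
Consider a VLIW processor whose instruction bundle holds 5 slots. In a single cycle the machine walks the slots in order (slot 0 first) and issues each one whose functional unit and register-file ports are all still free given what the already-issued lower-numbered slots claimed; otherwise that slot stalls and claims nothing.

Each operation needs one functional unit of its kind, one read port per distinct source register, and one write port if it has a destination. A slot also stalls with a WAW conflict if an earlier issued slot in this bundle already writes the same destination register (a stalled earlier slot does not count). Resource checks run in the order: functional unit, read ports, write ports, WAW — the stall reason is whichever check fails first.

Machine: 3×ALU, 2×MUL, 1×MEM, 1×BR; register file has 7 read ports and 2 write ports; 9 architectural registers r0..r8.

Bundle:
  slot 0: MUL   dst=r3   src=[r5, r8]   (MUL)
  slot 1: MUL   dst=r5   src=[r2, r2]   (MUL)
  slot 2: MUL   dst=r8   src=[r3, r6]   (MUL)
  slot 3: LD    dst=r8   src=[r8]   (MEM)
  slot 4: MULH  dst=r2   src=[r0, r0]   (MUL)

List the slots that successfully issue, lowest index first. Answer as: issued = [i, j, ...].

(0) want 1×MUL +2rd +1wr — yes → AL3|MU1|ME1|BR1|rd5|wr1
(1) want 1×MUL +1rd +1wr — yes → AL3|MU0|ME1|BR1|rd4|wr0
(2) want 1×MUL +2rd +1wr — FU → AL3|MU0|ME1|BR1|rd4|wr0
(3) want 1×MEM +1rd +1wr — WR_PORT → AL3|MU0|ME1|BR1|rd4|wr0
(4) want 1×MUL +1rd +1wr — FU → AL3|MU0|ME1|BR1|rd4|wr0

issued = [0, 1]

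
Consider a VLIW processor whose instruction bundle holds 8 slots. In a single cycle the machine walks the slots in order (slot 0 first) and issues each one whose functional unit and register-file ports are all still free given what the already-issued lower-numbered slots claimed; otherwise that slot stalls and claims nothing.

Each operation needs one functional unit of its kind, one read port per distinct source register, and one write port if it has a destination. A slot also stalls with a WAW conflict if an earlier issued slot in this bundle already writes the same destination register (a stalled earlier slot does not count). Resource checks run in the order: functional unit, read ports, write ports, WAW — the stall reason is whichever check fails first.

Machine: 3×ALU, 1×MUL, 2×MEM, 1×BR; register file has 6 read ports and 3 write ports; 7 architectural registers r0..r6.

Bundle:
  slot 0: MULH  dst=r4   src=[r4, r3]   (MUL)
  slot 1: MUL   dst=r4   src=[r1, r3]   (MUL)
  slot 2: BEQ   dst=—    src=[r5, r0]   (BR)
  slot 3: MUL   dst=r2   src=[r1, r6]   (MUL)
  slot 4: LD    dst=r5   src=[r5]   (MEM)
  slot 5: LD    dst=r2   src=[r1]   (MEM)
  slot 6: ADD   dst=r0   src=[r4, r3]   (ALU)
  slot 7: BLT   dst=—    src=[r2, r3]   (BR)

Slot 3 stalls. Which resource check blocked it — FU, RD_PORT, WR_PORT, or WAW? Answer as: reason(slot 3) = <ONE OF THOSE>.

(0) want 1×MUL +2rd +1wr — yes → AL3|MU0|ME2|BR1|rd4|wr2
(1) want 1×MUL +2rd +1wr — FU → AL3|MU0|ME2|BR1|rd4|wr2
(2) want 1×BR +2rd +0wr — yes → AL3|MU0|ME2|BR0|rd2|wr2
(3) want 1×MUL +2rd +1wr — FU → AL3|MU0|ME2|BR0|rd2|wr2
(4) want 1×MEM +1rd +1wr — yes → AL3|MU0|ME1|BR0|rd1|wr1
(5) want 1×MEM +1rd +1wr — yes → AL3|MU0|ME0|BR0|rd0|wr0
(6) want 1×ALU +2rd +1wr — RD_PORT → AL3|MU0|ME0|BR0|rd0|wr0
(7) want 1×BR +2rd +0wr — FU → AL3|MU0|ME0|BR0|rd0|wr0

reason(slot 3) = FU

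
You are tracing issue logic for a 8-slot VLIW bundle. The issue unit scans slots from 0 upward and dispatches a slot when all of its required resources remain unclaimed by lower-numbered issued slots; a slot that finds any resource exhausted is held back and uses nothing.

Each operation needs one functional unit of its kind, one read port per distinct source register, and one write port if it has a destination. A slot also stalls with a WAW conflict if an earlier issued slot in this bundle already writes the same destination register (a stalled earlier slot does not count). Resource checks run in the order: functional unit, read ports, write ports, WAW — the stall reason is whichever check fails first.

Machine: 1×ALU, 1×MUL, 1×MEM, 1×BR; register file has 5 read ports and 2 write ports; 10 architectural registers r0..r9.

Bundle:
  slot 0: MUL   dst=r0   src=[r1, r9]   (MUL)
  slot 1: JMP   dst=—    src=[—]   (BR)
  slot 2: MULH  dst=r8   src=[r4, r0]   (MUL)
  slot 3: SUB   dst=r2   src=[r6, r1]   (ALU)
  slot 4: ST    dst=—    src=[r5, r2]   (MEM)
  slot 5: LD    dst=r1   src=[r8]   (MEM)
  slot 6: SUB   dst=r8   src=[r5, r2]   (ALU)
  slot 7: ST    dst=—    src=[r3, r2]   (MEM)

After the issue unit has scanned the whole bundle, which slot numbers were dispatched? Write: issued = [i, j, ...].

issued = [0, 1, 3]

#0 MUL src=r1,r9 dispatched  <A:1 Mu:0 Ld:1 B:1 rd:3 wr:1>
#1 BR src=- dispatched  <A:1 Mu:0 Ld:1 B:0 rd:3 wr:1>
#2 MUL src=r4,r0 held:FU  <A:1 Mu:0 Ld:1 B:0 rd:3 wr:1>
#3 ALU src=r6,r1 dispatched  <A:0 Mu:0 Ld:1 B:0 rd:1 wr:0>
#4 MEM src=r5,r2 held:RD_PORT  <A:0 Mu:0 Ld:1 B:0 rd:1 wr:0>
#5 MEM src=r8 held:WR_PORT  <A:0 Mu:0 Ld:1 B:0 rd:1 wr:0>
#6 ALU src=r5,r2 held:FU  <A:0 Mu:0 Ld:1 B:0 rd:1 wr:0>
#7 MEM src=r3,r2 held:RD_PORT  <A:0 Mu:0 Ld:1 B:0 rd:1 wr:0>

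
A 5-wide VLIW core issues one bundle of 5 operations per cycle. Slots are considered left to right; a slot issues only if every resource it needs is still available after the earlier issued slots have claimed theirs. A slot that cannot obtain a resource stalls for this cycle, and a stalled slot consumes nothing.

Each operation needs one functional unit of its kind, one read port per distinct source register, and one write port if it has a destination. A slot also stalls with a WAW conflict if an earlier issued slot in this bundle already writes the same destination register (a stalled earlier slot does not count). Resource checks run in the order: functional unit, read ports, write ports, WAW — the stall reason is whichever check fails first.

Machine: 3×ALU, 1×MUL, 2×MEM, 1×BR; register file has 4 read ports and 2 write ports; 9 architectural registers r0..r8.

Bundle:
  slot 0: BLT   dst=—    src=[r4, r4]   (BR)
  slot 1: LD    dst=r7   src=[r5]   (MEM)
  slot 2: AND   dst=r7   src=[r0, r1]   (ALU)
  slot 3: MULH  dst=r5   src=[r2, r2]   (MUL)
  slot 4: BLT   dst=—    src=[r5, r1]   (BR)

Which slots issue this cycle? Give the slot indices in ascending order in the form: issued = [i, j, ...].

issued = [0, 1, 3]

slot 0 (BR): ISSUE — free A3,Mu1,Ld2,B0 rp3 wp2
slot 1 (MEM): ISSUE — free A3,Mu1,Ld1,B0 rp2 wp1
slot 2 (ALU): stall WAW — free A3,Mu1,Ld1,B0 rp2 wp1
slot 3 (MUL): ISSUE — free A3,Mu0,Ld1,B0 rp1 wp0
slot 4 (BR): stall FU — free A3,Mu0,Ld1,B0 rp1 wp0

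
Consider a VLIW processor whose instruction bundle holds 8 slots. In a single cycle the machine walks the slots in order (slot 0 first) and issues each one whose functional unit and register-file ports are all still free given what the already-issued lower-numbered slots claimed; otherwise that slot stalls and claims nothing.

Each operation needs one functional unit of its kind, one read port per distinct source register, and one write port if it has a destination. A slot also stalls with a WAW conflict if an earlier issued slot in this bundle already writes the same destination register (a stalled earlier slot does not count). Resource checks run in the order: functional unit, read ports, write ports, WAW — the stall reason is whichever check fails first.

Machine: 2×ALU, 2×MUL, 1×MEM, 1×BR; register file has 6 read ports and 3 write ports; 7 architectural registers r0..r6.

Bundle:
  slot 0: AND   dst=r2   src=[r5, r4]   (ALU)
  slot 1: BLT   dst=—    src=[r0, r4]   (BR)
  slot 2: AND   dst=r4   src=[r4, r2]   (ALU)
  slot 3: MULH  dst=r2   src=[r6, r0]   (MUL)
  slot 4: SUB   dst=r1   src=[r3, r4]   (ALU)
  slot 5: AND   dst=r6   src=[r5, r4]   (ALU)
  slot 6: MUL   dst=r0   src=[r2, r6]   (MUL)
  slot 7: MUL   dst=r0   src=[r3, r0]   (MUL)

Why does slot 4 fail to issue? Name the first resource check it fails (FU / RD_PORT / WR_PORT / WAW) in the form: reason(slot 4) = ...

reason(slot 4) = FU

#0 ALU src=r5,r4 dispatched  <A:1 Mu:2 Ld:1 B:1 rd:4 wr:2>
#1 BR src=r0,r4 dispatched  <A:1 Mu:2 Ld:1 B:0 rd:2 wr:2>
#2 ALU src=r4,r2 dispatched  <A:0 Mu:2 Ld:1 B:0 rd:0 wr:1>
#3 MUL src=r6,r0 held:RD_PORT  <A:0 Mu:2 Ld:1 B:0 rd:0 wr:1>
#4 ALU src=r3,r4 held:FU  <A:0 Mu:2 Ld:1 B:0 rd:0 wr:1>
#5 ALU src=r5,r4 held:FU  <A:0 Mu:2 Ld:1 B:0 rd:0 wr:1>
#6 MUL src=r2,r6 held:RD_PORT  <A:0 Mu:2 Ld:1 B:0 rd:0 wr:1>
#7 MUL src=r3,r0 held:RD_PORT  <A:0 Mu:2 Ld:1 B:0 rd:0 wr:1>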